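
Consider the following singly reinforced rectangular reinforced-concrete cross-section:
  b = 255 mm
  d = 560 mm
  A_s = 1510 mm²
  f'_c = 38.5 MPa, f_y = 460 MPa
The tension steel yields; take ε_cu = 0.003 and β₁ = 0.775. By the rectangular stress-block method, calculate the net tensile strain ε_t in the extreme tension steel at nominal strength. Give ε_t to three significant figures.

a = A_s f_y/(0.85 f'_c b) = 83.24 mm.
β₁ = 0.775, so c = a/β₁ = 83.24/0.775 = 107.41 mm.
From the linear strain diagram with ε_cu = 0.003: ε_t = 0.003 (d − c)/c = 0.003 × (560 − 107.41)/107.41 = 0.0126.
Since ε_t ≥ 0.005, the section is tension-controlled.

ε_t ≈ 0.0126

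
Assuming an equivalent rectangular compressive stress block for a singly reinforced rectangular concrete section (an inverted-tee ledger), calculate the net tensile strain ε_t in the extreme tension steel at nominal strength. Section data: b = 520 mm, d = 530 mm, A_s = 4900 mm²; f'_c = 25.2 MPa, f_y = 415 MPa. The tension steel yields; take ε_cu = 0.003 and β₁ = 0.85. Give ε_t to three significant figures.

a = A_s f_y/(0.85 f'_c b) = 182.57 mm.
β₁ = 0.85, so c = a/β₁ = 182.57/0.85 = 214.79 mm.
From the linear strain diagram with ε_cu = 0.003: ε_t = 0.003 (d − c)/c = 0.003 × (530 − 214.79)/214.79 = 0.00440.
ε_t is between 0.004 and 0.005 — transition zone.

ε_t ≈ 0.00440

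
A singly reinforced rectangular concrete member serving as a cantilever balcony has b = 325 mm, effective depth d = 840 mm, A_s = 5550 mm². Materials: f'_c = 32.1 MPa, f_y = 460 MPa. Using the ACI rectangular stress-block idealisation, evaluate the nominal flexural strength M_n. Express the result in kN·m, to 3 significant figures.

M_n ≈ 1780 kN·m

T = A_s f_y = 5550 × 460 = 2553000 N = 2553 kN.
From C = T: a = T/(0.85 f'_c b) = 2553000/(0.85 × 32.1 × 325) = 287.90 mm.
M_n = T(d − a/2) = 2553 kN × (840 − 143.95) mm = 1777.02 kN·m.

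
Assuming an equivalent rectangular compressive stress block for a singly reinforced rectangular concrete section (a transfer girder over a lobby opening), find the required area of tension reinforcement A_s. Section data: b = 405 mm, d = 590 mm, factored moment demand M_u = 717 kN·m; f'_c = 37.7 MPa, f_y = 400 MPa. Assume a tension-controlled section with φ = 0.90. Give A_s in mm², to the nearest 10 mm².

A_s ≈ 3740 mm²

M_n = M_u/φ = 717/0.90 = 796.667 kN·m.
With M_n = 0.85 f'_c a b (d − a/2), solve the quadratic for a:
a = d − √(d² − 2M_n/(0.85 f'_c b)) = 590 − √(590² − 2 × 796.667×10⁶/(0.85 × 37.7 × 405)) = 115.31 mm.
A_s = 0.85 f'_c a b / f_y = 0.85 × 37.7 × 115.31 × 405 / 400 = 3741.3 mm².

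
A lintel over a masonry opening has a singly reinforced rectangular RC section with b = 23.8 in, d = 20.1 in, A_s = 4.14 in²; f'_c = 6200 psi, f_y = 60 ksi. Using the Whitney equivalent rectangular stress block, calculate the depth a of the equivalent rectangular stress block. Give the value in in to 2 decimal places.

a ≈ 1.98 in

T = A_s f_y = 4.14 × 60 = 248.4 kips.
a = T/(0.85 f'_c b) = 248.4/(0.85 × 6.2 × 23.8) = 1.98 in.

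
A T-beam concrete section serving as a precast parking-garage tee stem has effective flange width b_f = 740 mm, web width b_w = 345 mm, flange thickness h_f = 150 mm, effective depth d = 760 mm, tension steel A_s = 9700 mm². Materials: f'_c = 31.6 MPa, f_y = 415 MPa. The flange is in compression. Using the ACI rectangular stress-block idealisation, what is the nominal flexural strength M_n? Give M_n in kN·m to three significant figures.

Tension: T = A_s f_y = 9700 × 415 = 4025500 N.
Try a within the flange: a = T/(0.85 f'_c b_f) = 4025500/(0.85 × 31.6 × 740) = 202.53 mm.
a = 202.53 > h_f = 150 mm: the block extends into the web. Split into flange-overhang and web parts.
C_f = 0.85 f'_c (b_f − b_w) h_f = 0.85 × 31.6 × (740 − 345) × 150 = 1591455 N.
Remaining web compression depth: a_w = (T − C_f)/(0.85 f'_c b_w) = (4025500 − 1591455)/(0.85 × 31.6 × 345) = 262.67 mm.
M_n = C_f(d − h_f/2) + (T − C_f)(d − a_w/2) = 1591455 × (760 − 75) + 2434045 × (760 − 131.335) = 1090.15 + 1530.20 = 2620.35 × 10⁶ N·mm.
M_n = 2620.35 kN·m.

M_n ≈ 2620 kN·m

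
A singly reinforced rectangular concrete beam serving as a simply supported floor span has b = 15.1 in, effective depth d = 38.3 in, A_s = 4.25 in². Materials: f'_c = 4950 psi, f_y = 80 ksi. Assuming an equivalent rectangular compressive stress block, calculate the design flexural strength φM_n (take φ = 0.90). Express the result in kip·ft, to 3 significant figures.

T = A_s f_y = 4.25 × 80 = 340 kips.
a = T/(0.85 f'_c b) = 340/(0.85 × 4.95 × 15.1) = 5.352 in.
M_n = T(d − a/2) = 340 × (38.3 − 2.676) = 12112.2 kip·in = 12112.2/12 = 1009.35 kip·ft.
φM_n = 0.90 × 1009.35 = 908.42 kip·ft.

φM_n ≈ 908 kip·ft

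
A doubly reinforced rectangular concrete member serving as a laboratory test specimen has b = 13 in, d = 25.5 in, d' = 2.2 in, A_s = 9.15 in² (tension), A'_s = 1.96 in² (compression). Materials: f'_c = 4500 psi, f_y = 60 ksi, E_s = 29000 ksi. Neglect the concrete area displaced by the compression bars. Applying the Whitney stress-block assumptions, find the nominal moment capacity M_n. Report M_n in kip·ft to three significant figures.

Assume both steels yield.
a = (A_s − A'_s) f_y/(0.85 f'_c b) = (9.15 − 1.96) × 60/(0.85 × 4.5 × 13) = 8.676 in.
c = a/β₁ = 8.676/0.825 = 10.516 in; ε'_s = 0.003(c − d')/c = 0.0024 ≥ ε_y = 0.0021, so the compression steel yields.
M_n = (A_s − A'_s) f_y (d − a/2) + A'_s f_y (d − d') = 431.4 × (25.5 − 4.338) + 117.6 × (25.5 − 2.2) = 9129.3 + 2740.1 = 11869.4 kip·in = 11869.4/12 = 989.12 kip·ft.

M_n ≈ 989 kip·ft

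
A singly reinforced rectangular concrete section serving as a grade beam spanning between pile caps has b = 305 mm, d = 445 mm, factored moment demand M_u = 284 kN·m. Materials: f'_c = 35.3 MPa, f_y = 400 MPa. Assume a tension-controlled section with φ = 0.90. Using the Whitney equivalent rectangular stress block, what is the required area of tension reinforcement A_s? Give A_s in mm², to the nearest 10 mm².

A_s ≈ 1960 mm²

M_n = M_u/φ = 284/0.90 = 315.556 kN·m.
With M_n = 0.85 f'_c a b (d − a/2), solve the quadratic for a:
a = d − √(d² − 2M_n/(0.85 f'_c b)) = 445 − √(445² − 2 × 315.556×10⁶/(0.85 × 35.3 × 305)) = 85.75 mm.
A_s = 0.85 f'_c a b / f_y = 0.85 × 35.3 × 85.75 × 305 / 400 = 1961.9 mm².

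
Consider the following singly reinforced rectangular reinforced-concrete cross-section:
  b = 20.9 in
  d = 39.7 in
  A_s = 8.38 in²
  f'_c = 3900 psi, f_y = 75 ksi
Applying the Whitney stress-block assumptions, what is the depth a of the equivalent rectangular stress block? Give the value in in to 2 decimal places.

T = A_s f_y = 8.38 × 75 = 628.5 kips.
a = T/(0.85 f'_c b) = 628.5/(0.85 × 3.9 × 20.9) = 9.07 in.

a ≈ 9.07 in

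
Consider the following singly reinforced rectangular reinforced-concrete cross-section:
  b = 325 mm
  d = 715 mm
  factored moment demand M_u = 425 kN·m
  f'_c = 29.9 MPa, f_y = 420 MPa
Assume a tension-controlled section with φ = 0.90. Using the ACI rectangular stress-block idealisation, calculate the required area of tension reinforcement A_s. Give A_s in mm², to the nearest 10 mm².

M_n = M_u/φ = 425/0.90 = 472.222 kN·m.
With M_n = 0.85 f'_c a b (d − a/2), solve the quadratic for a:
a = d − √(d² − 2M_n/(0.85 f'_c b)) = 715 − √(715² − 2 × 472.222×10⁶/(0.85 × 29.9 × 325)) = 85.01 mm.
A_s = 0.85 f'_c a b / f_y = 0.85 × 29.9 × 85.01 × 325 / 420 = 1671.8 mm².

A_s ≈ 1670 mm²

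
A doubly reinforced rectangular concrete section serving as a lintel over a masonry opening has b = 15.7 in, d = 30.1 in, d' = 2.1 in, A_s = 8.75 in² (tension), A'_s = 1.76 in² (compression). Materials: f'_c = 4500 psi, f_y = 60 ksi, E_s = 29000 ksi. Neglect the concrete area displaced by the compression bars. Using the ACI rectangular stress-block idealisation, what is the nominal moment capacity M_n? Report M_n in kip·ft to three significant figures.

Assume both steels yield.
a = (A_s − A'_s) f_y/(0.85 f'_c b) = (8.75 − 1.76) × 60/(0.85 × 4.5 × 15.7) = 6.984 in.
c = a/β₁ = 6.984/0.825 = 8.465 in; ε'_s = 0.003(c − d')/c = 0.0023 ≥ ε_y = 0.0021, so the compression steel yields.
M_n = (A_s − A'_s) f_y (d − a/2) + A'_s f_y (d − d') = 419.4 × (30.1 − 3.492) + 105.6 × (30.1 − 2.1) = 11159.4 + 2956.8 = 14116.2 kip·in = 14116.2/12 = 1176.35 kip·ft.

M_n ≈ 1180 kip·ft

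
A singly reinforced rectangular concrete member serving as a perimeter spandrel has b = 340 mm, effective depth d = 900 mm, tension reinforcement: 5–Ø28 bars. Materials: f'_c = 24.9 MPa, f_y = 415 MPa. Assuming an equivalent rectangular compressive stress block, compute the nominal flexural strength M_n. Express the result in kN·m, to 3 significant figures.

M_n ≈ 1040 kN·m

A_s = 5 × 616 = 3080 mm².
T = A_s f_y = 3080 × 415 = 1278200 N = 1278.2 kN.
From C = T: a = T/(0.85 f'_c b) = 1278200/(0.85 × 24.9 × 340) = 177.62 mm.
M_n = T(d − a/2) = 1278.2 kN × (900 − 88.81) mm = 1036.86 kN·m.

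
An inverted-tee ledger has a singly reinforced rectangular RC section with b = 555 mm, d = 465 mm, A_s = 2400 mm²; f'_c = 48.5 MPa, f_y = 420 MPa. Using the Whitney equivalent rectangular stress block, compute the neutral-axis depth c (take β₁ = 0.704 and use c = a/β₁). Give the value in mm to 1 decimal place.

c ≈ 62.6 mm

T = A_s f_y = 2400 × 420 = 1008000 N = 1008 kN.
Setting C = 0.85 f'_c a b equal to T: a = 1008000/(0.85 × 48.5 × 555) = 44.056 mm.
With β₁ = 0.704, c = a/β₁ = 44.056/0.704 = 62.6 mm.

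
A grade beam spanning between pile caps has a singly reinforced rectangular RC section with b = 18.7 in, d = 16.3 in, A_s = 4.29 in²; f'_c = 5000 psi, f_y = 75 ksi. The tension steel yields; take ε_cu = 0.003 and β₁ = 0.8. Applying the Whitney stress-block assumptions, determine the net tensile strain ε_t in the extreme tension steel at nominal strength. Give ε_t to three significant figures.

a = A_s f_y/(0.85 f'_c b) = 4.048 in.
β₁ = 0.8, so c = a/β₁ = 4.048/0.8 = 5.060 in.
From the linear strain diagram with ε_cu = 0.003: ε_t = 0.003 (d − c)/c = 0.003 × (16.3 − 5.060)/5.060 = 0.00666.
Since ε_t ≥ 0.005, the section is tension-controlled.

ε_t ≈ 0.00666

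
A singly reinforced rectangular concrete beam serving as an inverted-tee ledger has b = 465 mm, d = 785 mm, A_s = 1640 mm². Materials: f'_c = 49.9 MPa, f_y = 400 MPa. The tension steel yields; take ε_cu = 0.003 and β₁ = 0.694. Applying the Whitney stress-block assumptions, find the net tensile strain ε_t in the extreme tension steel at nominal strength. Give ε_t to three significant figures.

a = A_s f_y/(0.85 f'_c b) = 33.26 mm.
β₁ = 0.694, so c = a/β₁ = 33.26/0.694 = 47.93 mm.
From the linear strain diagram with ε_cu = 0.003: ε_t = 0.003 (d − c)/c = 0.003 × (785 − 47.93)/47.93 = 0.0461.
Since ε_t ≥ 0.005, the section is tension-controlled.

ε_t ≈ 0.0461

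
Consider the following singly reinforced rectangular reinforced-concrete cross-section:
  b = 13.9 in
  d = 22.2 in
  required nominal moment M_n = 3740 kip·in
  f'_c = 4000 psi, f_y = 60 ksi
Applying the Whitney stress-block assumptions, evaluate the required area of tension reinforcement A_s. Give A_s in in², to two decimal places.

From M_n = 0.85 f'_c a b (d − a/2):
a = d − √(d² − 2M_n/(0.85 f'_c b)) = 22.2 − √(22.2² − 2 × 3740/(0.85 × 4 × 13.9)) = 3.909 in.
A_s = 0.85 f'_c a b / f_y = 0.85 × 4 × 3.909 × 13.9 / 60 = 3.079 in².

A_s ≈ 3.08 in²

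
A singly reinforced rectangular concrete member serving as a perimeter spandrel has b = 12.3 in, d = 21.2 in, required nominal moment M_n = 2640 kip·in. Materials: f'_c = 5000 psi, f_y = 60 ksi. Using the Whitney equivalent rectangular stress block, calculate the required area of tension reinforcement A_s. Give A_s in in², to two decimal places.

From M_n = 0.85 f'_c a b (d − a/2):
a = d − √(d² − 2M_n/(0.85 f'_c b)) = 21.2 − √(21.2² − 2 × 2640/(0.85 × 5 × 12.3)) = 2.534 in.
A_s = 0.85 f'_c a b / f_y = 0.85 × 5 × 2.534 × 12.3 / 60 = 2.208 in².

A_s ≈ 2.21 in²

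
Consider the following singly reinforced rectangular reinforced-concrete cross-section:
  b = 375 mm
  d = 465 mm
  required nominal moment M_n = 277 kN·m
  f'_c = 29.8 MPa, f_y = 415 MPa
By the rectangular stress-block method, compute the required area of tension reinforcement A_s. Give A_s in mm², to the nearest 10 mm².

With M_n = 0.85 f'_c a b (d − a/2), solve the quadratic for a:
a = d − √(d² − 2M_n/(0.85 f'_c b)) = 465 − √(465² − 2 × 277×10⁶/(0.85 × 29.8 × 375)) = 67.63 mm.
A_s = 0.85 f'_c a b / f_y = 0.85 × 29.8 × 67.63 × 375 / 415 = 1548.0 mm².

A_s ≈ 1550 mm²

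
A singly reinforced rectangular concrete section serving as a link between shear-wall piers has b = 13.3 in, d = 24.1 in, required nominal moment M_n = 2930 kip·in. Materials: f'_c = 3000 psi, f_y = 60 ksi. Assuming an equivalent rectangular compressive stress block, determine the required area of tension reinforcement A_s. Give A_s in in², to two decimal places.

From M_n = 0.85 f'_c a b (d − a/2):
a = d − √(d² − 2M_n/(0.85 f'_c b)) = 24.1 − √(24.1² − 2 × 2930/(0.85 × 3 × 13.3)) = 3.900 in.
A_s = 0.85 f'_c a b / f_y = 0.85 × 3 × 3.900 × 13.3 / 60 = 2.204 in².

A_s ≈ 2.20 in²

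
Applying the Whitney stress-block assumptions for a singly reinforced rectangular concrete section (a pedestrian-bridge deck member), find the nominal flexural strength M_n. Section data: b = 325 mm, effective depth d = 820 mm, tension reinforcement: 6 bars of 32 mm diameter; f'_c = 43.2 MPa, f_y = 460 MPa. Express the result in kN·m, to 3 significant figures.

M_n ≈ 1610 kN·m

A_s = 6 × 804 = 4824 mm².
T = A_s f_y = 4824 × 460 = 2219040 N = 2219.04 kN.
From C = T: a = T/(0.85 f'_c b) = 2219040/(0.85 × 43.2 × 325) = 185.94 mm.
M_n = T(d − a/2) = 2219.04 kN × (820 − 92.97) mm = 1613.31 kN·m.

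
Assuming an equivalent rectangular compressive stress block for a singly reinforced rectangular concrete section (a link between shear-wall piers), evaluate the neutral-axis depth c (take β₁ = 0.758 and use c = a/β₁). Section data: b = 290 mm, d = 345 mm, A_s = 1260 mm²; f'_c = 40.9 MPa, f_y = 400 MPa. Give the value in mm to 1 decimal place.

T = A_s f_y = 1260 × 400 = 504000 N = 504 kN.
Setting C = 0.85 f'_c a b equal to T: a = 504000/(0.85 × 40.9 × 290) = 49.991 mm.
With β₁ = 0.758, c = a/β₁ = 49.991/0.758 = 66.0 mm.

c ≈ 66.0 mm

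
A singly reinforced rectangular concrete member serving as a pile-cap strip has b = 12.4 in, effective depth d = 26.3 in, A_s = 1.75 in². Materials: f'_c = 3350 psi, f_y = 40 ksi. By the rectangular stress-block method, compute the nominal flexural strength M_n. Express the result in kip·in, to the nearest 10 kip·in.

T = A_s f_y = 1.75 × 40 = 70 kips.
a = T/(0.85 f'_c b) = 70/(0.85 × 3.35 × 12.4) = 1.982 in.
M_n = T(d − a/2) = 70 × (26.3 − 0.991) = 1771.6 kip·in.

M_n ≈ 1770 kip·in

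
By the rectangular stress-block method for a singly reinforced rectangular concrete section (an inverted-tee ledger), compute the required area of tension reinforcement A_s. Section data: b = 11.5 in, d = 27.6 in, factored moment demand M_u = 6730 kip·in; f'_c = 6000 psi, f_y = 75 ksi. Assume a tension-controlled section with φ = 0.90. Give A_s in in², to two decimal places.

A_s ≈ 3.98 in²

M_n = M_u/φ = 6730/0.90 = 7477.78 kip·in.
From M_n = 0.85 f'_c a b (d − a/2):
a = d − √(d² − 2M_n/(0.85 f'_c b)) = 27.6 − √(27.6² − 2 × 7477.78/(0.85 × 6 × 11.5)) = 5.089 in.
A_s = 0.85 f'_c a b / f_y = 0.85 × 6 × 5.089 × 11.5 / 75 = 3.980 in².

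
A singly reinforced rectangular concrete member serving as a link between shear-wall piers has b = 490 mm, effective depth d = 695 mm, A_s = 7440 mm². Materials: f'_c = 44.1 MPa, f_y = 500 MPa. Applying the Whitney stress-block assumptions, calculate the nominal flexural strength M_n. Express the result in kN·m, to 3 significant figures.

M_n ≈ 2210 kN·m

T = A_s f_y = 7440 × 500 = 3720000 N = 3720 kN.
From C = T: a = T/(0.85 f'_c b) = 3720000/(0.85 × 44.1 × 490) = 202.53 mm.
M_n = T(d − a/2) = 3720 kN × (695 − 101.265) mm = 2208.69 kN·m.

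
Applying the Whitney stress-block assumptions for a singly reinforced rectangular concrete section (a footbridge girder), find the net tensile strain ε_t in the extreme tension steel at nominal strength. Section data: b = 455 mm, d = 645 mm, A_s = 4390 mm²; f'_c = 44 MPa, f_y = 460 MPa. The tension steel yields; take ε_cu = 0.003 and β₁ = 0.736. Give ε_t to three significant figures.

ε_t ≈ 0.00900

a = A_s f_y/(0.85 f'_c b) = 118.67 mm.
β₁ = 0.736, so c = a/β₁ = 118.67/0.736 = 161.24 mm.
From the linear strain diagram with ε_cu = 0.003: ε_t = 0.003 (d − c)/c = 0.003 × (645 − 161.24)/161.24 = 0.00900.
Since ε_t ≥ 0.005, the section is tension-controlled.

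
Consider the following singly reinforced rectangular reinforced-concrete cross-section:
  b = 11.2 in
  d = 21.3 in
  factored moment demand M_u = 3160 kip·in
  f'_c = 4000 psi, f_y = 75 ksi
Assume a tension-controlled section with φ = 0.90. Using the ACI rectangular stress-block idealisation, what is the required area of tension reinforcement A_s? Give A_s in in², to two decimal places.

M_n = M_u/φ = 3160/0.90 = 3511.11 kip·in.
From M_n = 0.85 f'_c a b (d − a/2):
a = d − √(d² − 2M_n/(0.85 f'_c b)) = 21.3 − √(21.3² − 2 × 3511.11/(0.85 × 4 × 11.2)) = 4.890 in.
A_s = 0.85 f'_c a b / f_y = 0.85 × 4 × 4.890 × 11.2 / 75 = 2.483 in².

A_s ≈ 2.48 in²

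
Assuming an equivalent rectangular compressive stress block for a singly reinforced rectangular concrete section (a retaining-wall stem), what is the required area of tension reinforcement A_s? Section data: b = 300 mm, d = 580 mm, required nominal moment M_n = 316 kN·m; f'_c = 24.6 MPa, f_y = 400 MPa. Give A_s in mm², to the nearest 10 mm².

A_s ≈ 1480 mm²

With M_n = 0.85 f'_c a b (d − a/2), solve the quadratic for a:
a = d − √(d² − 2M_n/(0.85 f'_c b)) = 580 − √(580² − 2 × 316×10⁶/(0.85 × 24.6 × 300)) = 94.56 mm.
A_s = 0.85 f'_c a b / f_y = 0.85 × 24.6 × 94.56 × 300 / 400 = 1482.9 mm².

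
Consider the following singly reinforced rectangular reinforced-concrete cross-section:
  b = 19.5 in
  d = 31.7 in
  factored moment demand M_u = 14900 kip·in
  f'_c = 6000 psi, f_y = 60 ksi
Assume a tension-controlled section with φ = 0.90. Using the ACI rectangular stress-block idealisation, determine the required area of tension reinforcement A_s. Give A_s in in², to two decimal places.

A_s ≈ 9.58 in²

M_n = M_u/φ = 14900/0.90 = 16555.6 kip·in.
From M_n = 0.85 f'_c a b (d − a/2):
a = d − √(d² − 2M_n/(0.85 f'_c b)) = 31.7 − √(31.7² − 2 × 16555.6/(0.85 × 6 × 19.5)) = 5.778 in.
A_s = 0.85 f'_c a b / f_y = 0.85 × 6 × 5.778 × 19.5 / 60 = 9.577 in².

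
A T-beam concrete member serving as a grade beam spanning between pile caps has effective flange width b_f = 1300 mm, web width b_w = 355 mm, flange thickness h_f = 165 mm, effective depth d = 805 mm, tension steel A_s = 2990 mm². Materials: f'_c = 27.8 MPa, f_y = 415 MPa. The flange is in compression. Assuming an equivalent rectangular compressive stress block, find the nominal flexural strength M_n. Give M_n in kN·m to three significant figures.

Tension: T = A_s f_y = 2990 × 415 = 1240850 N.
Try a within the flange: a = T/(0.85 f'_c b_f) = 1240850/(0.85 × 27.8 × 1300) = 40.39 mm.
Since a = 40.39 ≤ h_f = 165 mm, the stress block lies entirely in the flange; analyse as a rectangular beam of width b_f.
M_n = T(d − a/2) = 1240850 × (805 − 20.195) = 973.83 × 10⁶ N·mm.
M_n = 973.83 kN·m.

M_n ≈ 974 kN·m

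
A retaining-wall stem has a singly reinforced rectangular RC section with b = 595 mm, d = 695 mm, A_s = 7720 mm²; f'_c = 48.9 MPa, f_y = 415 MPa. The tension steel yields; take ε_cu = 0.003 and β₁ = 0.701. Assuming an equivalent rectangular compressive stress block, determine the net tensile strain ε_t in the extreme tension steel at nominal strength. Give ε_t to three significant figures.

ε_t ≈ 0.00828

a = A_s f_y/(0.85 f'_c b) = 129.54 mm.
β₁ = 0.701, so c = a/β₁ = 129.54/0.701 = 184.79 mm.
From the linear strain diagram with ε_cu = 0.003: ε_t = 0.003 (d − c)/c = 0.003 × (695 − 184.79)/184.79 = 0.00828.
Since ε_t ≥ 0.005, the section is tension-controlled.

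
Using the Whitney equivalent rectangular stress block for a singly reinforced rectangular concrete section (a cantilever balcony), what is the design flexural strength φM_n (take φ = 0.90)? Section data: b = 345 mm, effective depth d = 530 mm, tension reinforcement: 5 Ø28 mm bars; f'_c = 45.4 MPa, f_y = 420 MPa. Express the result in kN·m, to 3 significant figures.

φM_n ≈ 560 kN·m

A_s = 5 × 616 = 3080 mm².
T = A_s f_y = 3080 × 420 = 1293600 N = 1293.6 kN.
From C = T: a = T/(0.85 f'_c b) = 1293600/(0.85 × 45.4 × 345) = 97.16 mm.
M_n = T(d − a/2) = 1293.6 kN × (530 − 48.58) mm = 622.76 kN·m.
φM_n = 0.90 × 622.76 = 560.48 kN·m.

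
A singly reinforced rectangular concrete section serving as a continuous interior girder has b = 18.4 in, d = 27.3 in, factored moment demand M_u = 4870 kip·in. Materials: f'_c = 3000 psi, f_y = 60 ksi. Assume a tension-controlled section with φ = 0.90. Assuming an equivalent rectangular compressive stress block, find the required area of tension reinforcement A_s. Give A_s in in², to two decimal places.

A_s ≈ 3.61 in²

M_n = M_u/φ = 4870/0.90 = 5411.11 kip·in.
From M_n = 0.85 f'_c a b (d − a/2):
a = d − √(d² − 2M_n/(0.85 f'_c b)) = 27.3 − √(27.3² − 2 × 5411.11/(0.85 × 3 × 18.4)) = 4.614 in.
A_s = 0.85 f'_c a b / f_y = 0.85 × 3 × 4.614 × 18.4 / 60 = 3.608 in².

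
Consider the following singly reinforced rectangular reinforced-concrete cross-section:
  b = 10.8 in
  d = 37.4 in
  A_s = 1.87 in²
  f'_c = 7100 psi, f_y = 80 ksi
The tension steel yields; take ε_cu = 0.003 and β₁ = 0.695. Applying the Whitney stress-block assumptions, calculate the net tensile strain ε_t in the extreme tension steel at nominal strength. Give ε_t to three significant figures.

a = A_s f_y/(0.85 f'_c b) = 2.295 in.
β₁ = 0.695, so c = a/β₁ = 2.295/0.695 = 3.302 in.
From the linear strain diagram with ε_cu = 0.003: ε_t = 0.003 (d − c)/c = 0.003 × (37.4 − 3.302)/3.302 = 0.0310.
Since ε_t ≥ 0.005, the section is tension-controlled.

ε_t ≈ 0.0310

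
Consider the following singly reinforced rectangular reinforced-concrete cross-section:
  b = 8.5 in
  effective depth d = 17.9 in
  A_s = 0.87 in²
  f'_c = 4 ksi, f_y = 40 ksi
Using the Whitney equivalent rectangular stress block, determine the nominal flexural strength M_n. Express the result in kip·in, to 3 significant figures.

M_n ≈ 602 kip·in

T = A_s f_y = 0.87 × 40 = 34.8 kips.
a = T/(0.85 f'_c b) = 34.8/(0.85 × 4 × 8.5) = 1.204 in.
M_n = T(d − a/2) = 34.8 × (17.9 − 0.602) = 602.0 kip·in.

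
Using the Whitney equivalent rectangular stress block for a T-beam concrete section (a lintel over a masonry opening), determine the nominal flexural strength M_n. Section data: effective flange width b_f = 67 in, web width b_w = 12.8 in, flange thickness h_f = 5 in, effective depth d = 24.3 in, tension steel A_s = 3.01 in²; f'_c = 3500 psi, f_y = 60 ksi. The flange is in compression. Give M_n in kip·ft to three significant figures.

M_n ≈ 359 kip·ft

Tension: T = A_s f_y = 3.01 × 60 = 180.6 kips.
Try a within the flange: a = T/(0.85 f'_c b_f) = 180.6/(0.85 × 3.5 × 67) = 0.906 in.
Since a = 0.906 ≤ h_f = 5 in, the stress block lies entirely in the flange; analyse as a rectangular beam of width b_f.
M_n = T(d − a/2) = 180.6 × (24.3 − 0.453) = 4306.8 kip·in.
M_n = 4306.8/12 = 358.90 kip·ft.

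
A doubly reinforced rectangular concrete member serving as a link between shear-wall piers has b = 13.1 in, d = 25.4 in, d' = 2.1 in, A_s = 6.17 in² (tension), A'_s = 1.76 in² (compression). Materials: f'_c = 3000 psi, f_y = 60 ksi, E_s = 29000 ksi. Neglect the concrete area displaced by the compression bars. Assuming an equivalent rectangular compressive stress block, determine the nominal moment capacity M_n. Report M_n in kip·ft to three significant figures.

Assume both steels yield.
a = (A_s − A'_s) f_y/(0.85 f'_c b) = (6.17 − 1.76) × 60/(0.85 × 3 × 13.1) = 7.921 in.
c = a/β₁ = 7.921/0.85 = 9.319 in; ε'_s = 0.003(c − d')/c = 0.0023 ≥ ε_y = 0.0021, so the compression steel yields.
M_n = (A_s − A'_s) f_y (d − a/2) + A'_s f_y (d − d') = 264.6 × (25.4 − 3.9605) + 105.6 × (25.4 − 2.1) = 5672.9 + 2460.5 = 8133.4 kip·in = 8133.4/12 = 677.78 kip·ft.

M_n ≈ 678 kip·ft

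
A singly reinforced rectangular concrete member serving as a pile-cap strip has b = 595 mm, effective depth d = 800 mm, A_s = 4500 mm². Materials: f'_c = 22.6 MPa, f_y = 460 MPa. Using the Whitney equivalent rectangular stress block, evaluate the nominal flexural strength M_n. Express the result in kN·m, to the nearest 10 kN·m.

M_n ≈ 1470 kN·m

T = A_s f_y = 4500 × 460 = 2070000 N = 2070 kN.
From C = T: a = T/(0.85 f'_c b) = 2070000/(0.85 × 22.6 × 595) = 181.10 mm.
M_n = T(d − a/2) = 2070 kN × (800 − 90.55) mm = 1468.56 kN·m.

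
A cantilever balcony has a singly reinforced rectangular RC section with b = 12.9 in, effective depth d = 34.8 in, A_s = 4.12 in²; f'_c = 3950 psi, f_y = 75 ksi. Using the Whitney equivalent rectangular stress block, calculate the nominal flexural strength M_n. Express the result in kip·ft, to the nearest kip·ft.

T = A_s f_y = 4.12 × 75 = 309 kips.
a = T/(0.85 f'_c b) = 309/(0.85 × 3.95 × 12.9) = 7.134 in.
M_n = T(d − a/2) = 309 × (34.8 − 3.567) = 9651.0 kip·in = 9651.0/12 = 804.25 kip·ft.

M_n ≈ 804 kip·ft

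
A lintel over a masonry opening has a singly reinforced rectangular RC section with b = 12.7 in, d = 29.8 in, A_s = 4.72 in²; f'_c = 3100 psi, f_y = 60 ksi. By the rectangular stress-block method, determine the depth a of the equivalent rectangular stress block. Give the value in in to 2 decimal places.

T = A_s f_y = 4.72 × 60 = 283.2 kips.
a = T/(0.85 f'_c b) = 283.2/(0.85 × 3.1 × 12.7) = 8.46 in.

a ≈ 8.46 in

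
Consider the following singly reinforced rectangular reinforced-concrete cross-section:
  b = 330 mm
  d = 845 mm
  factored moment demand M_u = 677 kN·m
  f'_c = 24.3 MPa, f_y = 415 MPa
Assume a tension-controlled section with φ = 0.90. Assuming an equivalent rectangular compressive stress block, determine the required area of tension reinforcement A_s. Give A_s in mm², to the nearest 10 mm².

A_s ≈ 2340 mm²

M_n = M_u/φ = 677/0.90 = 752.222 kN·m.
With M_n = 0.85 f'_c a b (d − a/2), solve the quadratic for a:
a = d − √(d² − 2M_n/(0.85 f'_c b)) = 845 − √(845² − 2 × 752.222×10⁶/(0.85 × 24.3 × 330)) = 142.64 mm.
A_s = 0.85 f'_c a b / f_y = 0.85 × 24.3 × 142.64 × 330 / 415 = 2342.8 mm².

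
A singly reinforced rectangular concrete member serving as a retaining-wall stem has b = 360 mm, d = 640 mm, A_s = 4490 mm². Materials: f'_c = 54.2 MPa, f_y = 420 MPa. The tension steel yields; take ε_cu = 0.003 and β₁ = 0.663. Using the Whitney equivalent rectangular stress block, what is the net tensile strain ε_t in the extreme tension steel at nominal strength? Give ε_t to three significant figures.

a = A_s f_y/(0.85 f'_c b) = 113.70 mm.
β₁ = 0.663, so c = a/β₁ = 113.70/0.663 = 171.49 mm.
From the linear strain diagram with ε_cu = 0.003: ε_t = 0.003 (d − c)/c = 0.003 × (640 − 171.49)/171.49 = 0.00820.
Since ε_t ≥ 0.005, the section is tension-controlled.

ε_t ≈ 0.00820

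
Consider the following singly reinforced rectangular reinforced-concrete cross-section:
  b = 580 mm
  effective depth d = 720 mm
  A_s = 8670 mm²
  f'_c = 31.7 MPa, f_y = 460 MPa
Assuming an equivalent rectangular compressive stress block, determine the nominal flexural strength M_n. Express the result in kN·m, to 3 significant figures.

T = A_s f_y = 8670 × 460 = 3988200 N = 3988.2 kN.
From C = T: a = T/(0.85 f'_c b) = 3988200/(0.85 × 31.7 × 580) = 255.19 mm.
M_n = T(d − a/2) = 3988.2 kN × (720 − 127.595) mm = 2362.63 kN·m.

M_n ≈ 2360 kN·m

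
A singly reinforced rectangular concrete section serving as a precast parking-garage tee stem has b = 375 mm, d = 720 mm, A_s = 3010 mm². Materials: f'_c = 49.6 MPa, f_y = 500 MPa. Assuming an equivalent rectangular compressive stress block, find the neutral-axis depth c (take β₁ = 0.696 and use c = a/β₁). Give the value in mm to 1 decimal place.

c ≈ 136.8 mm

T = A_s f_y = 3010 × 500 = 1505000 N = 1505 kN.
Setting C = 0.85 f'_c a b equal to T: a = 1505000/(0.85 × 49.6 × 375) = 95.193 mm.
With β₁ = 0.696, c = a/β₁ = 95.193/0.696 = 136.8 mm.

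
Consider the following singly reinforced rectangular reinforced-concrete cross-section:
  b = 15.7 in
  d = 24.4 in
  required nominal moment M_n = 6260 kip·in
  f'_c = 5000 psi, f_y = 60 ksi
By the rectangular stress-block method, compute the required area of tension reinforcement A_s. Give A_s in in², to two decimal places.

A_s ≈ 4.68 in²

From M_n = 0.85 f'_c a b (d − a/2):
a = d − √(d² − 2M_n/(0.85 f'_c b)) = 24.4 − √(24.4² − 2 × 6260/(0.85 × 5 × 15.7)) = 4.208 in.
A_s = 0.85 f'_c a b / f_y = 0.85 × 5 × 4.208 × 15.7 / 60 = 4.680 in².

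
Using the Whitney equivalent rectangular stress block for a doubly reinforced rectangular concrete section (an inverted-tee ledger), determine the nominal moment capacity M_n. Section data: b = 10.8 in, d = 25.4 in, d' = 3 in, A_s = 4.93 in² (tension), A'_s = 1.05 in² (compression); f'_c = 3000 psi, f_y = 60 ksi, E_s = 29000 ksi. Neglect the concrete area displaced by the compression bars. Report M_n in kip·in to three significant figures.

Assume both steels yield.
a = (A_s − A'_s) f_y/(0.85 f'_c b) = (4.93 − 1.05) × 60/(0.85 × 3 × 10.8) = 8.453 in.
c = a/β₁ = 8.453/0.85 = 9.945 in; ε'_s = 0.003(c − d')/c = 0.0021 ≥ ε_y = 0.0021, so the compression steel yields.
M_n = (A_s − A'_s) f_y (d − a/2) + A'_s f_y (d − d') = 232.8 × (25.4 − 4.2265) + 63 × (25.4 − 3) = 4929.2 + 1411.2 = 6340.4 kip·in.

M_n ≈ 6340 kip·in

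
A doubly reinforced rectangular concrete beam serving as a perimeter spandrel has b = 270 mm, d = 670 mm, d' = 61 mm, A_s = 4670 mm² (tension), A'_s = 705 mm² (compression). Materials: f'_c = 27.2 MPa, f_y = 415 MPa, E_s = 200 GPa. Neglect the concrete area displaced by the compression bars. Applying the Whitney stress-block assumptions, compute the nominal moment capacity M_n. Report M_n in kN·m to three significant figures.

M_n ≈ 1060 kN·m

Assume both tension and compression steel yield.
Net tension couple steel: A_s − A'_s = 3965 mm².
a = (A_s − A'_s) f_y / (0.85 f'_c b) = 1645475/(0.85 × 27.2 × 270) = 263.60 mm.
c = a/β₁ = 263.60/0.85 = 310.12 mm; ε'_s = 0.003(c − d')/c = 0.0024 ≥ f_y/E_s = 0.0021, so compression steel does yield.
M_n = (A_s − A'_s) f_y (d − a/2) + A'_s f_y (d − d') = [1645475 × (670 − 131.8) + 292575 × (670 − 61)] × 10⁻⁶ = 885.59 + 178.18 = 1063.77 kN·m.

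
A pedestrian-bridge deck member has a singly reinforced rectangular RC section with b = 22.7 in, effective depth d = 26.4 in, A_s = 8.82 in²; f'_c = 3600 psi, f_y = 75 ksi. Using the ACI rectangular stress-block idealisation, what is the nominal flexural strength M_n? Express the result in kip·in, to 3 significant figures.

M_n ≈ 14300 kip·in

T = A_s f_y = 8.82 × 75 = 661.5 kips.
a = T/(0.85 f'_c b) = 661.5/(0.85 × 3.6 × 22.7) = 9.523 in.
M_n = T(d − a/2) = 661.5 × (26.4 − 4.7615) = 14313.9 kip·in.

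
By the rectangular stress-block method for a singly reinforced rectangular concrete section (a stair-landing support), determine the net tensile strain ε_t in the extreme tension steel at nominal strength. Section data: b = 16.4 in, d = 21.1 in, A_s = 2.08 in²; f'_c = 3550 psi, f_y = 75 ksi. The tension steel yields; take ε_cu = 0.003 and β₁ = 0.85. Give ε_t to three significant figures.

ε_t ≈ 0.0141

a = A_s f_y/(0.85 f'_c b) = 3.152 in.
β₁ = 0.85, so c = a/β₁ = 3.152/0.85 = 3.708 in.
From the linear strain diagram with ε_cu = 0.003: ε_t = 0.003 (d − c)/c = 0.003 × (21.1 − 3.708)/3.708 = 0.0141.
Since ε_t ≥ 0.005, the section is tension-controlled.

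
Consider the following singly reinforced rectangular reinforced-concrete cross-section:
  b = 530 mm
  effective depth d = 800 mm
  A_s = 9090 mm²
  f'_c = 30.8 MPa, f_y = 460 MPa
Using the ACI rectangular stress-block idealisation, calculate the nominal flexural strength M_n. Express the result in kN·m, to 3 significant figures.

T = A_s f_y = 9090 × 460 = 4181400 N = 4181.4 kN.
From C = T: a = T/(0.85 f'_c b) = 4181400/(0.85 × 30.8 × 530) = 301.35 mm.
M_n = T(d − a/2) = 4181.4 kN × (800 − 150.675) mm = 2715.09 kN·m.

M_n ≈ 2720 kN·m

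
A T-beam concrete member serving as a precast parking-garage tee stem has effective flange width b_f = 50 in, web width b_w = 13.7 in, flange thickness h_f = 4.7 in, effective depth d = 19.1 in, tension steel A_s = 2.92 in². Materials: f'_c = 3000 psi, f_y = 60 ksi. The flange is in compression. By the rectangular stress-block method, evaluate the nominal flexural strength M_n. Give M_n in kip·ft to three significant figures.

M_n ≈ 269 kip·ft

Tension: T = A_s f_y = 2.92 × 60 = 175.2 kips.
Try a within the flange: a = T/(0.85 f'_c b_f) = 175.2/(0.85 × 3 × 50) = 1.374 in.
Since a = 1.374 ≤ h_f = 4.7 in, the stress block lies entirely in the flange; analyse as a rectangular beam of width b_f.
M_n = T(d − a/2) = 175.2 × (19.1 − 0.687) = 3226.0 kip·in.
M_n = 3226.0/12 = 268.83 kip·ft.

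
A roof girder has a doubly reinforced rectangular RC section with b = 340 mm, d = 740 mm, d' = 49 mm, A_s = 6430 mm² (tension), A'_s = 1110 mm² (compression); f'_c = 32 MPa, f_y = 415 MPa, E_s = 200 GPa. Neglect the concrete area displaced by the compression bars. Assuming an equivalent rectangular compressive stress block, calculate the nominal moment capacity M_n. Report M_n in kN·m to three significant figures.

Assume both tension and compression steel yield.
Net tension couple steel: A_s − A'_s = 5320 mm².
a = (A_s − A'_s) f_y / (0.85 f'_c b) = 2207800/(0.85 × 32 × 340) = 238.73 mm.
c = a/β₁ = 238.73/0.821 = 290.78 mm; ε'_s = 0.003(c − d')/c = 0.0025 ≥ f_y/E_s = 0.0021, so compression steel does yield.
M_n = (A_s − A'_s) f_y (d − a/2) + A'_s f_y (d − d') = [2207800 × (740 − 119.365) + 460650 × (740 − 49)] × 10⁻⁶ = 1370.24 + 318.31 = 1688.55 kN·m.

M_n ≈ 1690 kN·m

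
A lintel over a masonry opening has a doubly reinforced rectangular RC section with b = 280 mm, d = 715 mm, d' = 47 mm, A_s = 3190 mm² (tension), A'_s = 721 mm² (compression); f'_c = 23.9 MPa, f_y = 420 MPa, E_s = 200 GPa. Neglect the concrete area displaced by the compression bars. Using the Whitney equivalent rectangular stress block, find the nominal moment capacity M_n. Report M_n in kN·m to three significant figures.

M_n ≈ 849 kN·m

Assume both tension and compression steel yield.
Net tension couple steel: A_s − A'_s = 2469 mm².
a = (A_s − A'_s) f_y / (0.85 f'_c b) = 1036980/(0.85 × 23.9 × 280) = 182.30 mm.
c = a/β₁ = 182.30/0.85 = 214.47 mm; ε'_s = 0.003(c − d')/c = 0.0023 ≥ f_y/E_s = 0.0021, so compression steel does yield.
M_n = (A_s − A'_s) f_y (d − a/2) + A'_s f_y (d − d') = [1036980 × (715 − 91.15) + 302820 × (715 − 47)] × 10⁻⁶ = 646.92 + 202.28 = 849.20 kN·m.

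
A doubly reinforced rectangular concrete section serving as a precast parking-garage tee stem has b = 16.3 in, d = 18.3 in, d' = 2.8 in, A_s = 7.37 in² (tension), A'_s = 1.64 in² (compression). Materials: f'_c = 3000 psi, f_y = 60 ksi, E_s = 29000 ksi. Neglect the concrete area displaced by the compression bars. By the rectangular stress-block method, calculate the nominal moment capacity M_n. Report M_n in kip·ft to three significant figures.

M_n ≈ 533 kip·ft

Assume both steels yield.
a = (A_s − A'_s) f_y/(0.85 f'_c b) = (7.37 − 1.64) × 60/(0.85 × 3 × 16.3) = 8.271 in.
c = a/β₁ = 8.271/0.85 = 9.731 in; ε'_s = 0.003(c − d')/c = 0.0021 ≥ ε_y = 0.0021, so the compression steel yields.
M_n = (A_s − A'_s) f_y (d − a/2) + A'_s f_y (d − d') = 343.8 × (18.3 − 4.1355) + 98.4 × (18.3 − 2.8) = 4869.8 + 1525.2 = 6395.0 kip·in = 6395.0/12 = 532.92 kip·ft.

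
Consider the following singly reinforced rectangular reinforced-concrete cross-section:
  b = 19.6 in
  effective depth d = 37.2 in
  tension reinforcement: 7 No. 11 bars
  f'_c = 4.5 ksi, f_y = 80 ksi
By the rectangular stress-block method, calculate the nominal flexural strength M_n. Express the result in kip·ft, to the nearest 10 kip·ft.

A_s = 7 × 1.56 = 10.92 in².
T = A_s f_y = 10.92 × 80 = 873.6 kips.
a = T/(0.85 f'_c b) = 873.6/(0.85 × 4.5 × 19.6) = 11.653 in.
M_n = T(d − a/2) = 873.6 × (37.2 − 5.8265) = 27407.9 kip·in = 27407.9/12 = 2283.99 kip·ft.

M_n ≈ 2280 kip·ft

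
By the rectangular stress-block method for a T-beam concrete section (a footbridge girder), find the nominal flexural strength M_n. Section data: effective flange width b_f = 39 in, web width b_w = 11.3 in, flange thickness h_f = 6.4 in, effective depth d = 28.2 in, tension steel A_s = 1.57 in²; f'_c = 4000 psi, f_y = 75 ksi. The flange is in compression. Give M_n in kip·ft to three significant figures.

M_n ≈ 272 kip·ft

Tension: T = A_s f_y = 1.57 × 75 = 117.75 kips.
Try a within the flange: a = T/(0.85 f'_c b_f) = 117.75/(0.85 × 4 × 39) = 0.888 in.
Since a = 0.888 ≤ h_f = 6.4 in, the stress block lies entirely in the flange; analyse as a rectangular beam of width b_f.
M_n = T(d − a/2) = 117.75 × (28.2 − 0.444) = 3268.3 kip·in.
M_n = 3268.3/12 = 272.36 kip·ft.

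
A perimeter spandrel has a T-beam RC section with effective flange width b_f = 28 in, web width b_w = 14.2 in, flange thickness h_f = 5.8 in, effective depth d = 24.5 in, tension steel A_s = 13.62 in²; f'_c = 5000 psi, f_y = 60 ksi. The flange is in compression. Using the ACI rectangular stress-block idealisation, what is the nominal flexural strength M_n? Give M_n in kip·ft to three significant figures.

Tension: T = A_s f_y = 13.62 × 60 = 817.2 kips.
Try a within the flange: a = T/(0.85 f'_c b_f) = 817.2/(0.85 × 5 × 28) = 6.867 in.
a = 6.867 > h_f = 5.8 in: the block extends into the web. Split into flange-overhang and web parts.
C_f = 0.85 f'_c (b_f − b_w) h_f = 0.85 × 5 × (28 − 14.2) × 5.8 = 340.2 kips.
Remaining web compression depth: a_w = (T − C_f)/(0.85 f'_c b_w) = (817.2 − 340.2)/(0.85 × 5 × 14.2) = 7.904 in.
M_n = C_f(d − h_f/2) + (T − C_f)(d − a_w/2) = 340.2 × (24.5 − 2.9) + 477 × (24.5 − 3.952) = 7348.3 + 9801.4 = 17149.7 kip·in.
M_n = 17149.7/12 = 1429.14 kip·ft.

M_n ≈ 1430 kip·ft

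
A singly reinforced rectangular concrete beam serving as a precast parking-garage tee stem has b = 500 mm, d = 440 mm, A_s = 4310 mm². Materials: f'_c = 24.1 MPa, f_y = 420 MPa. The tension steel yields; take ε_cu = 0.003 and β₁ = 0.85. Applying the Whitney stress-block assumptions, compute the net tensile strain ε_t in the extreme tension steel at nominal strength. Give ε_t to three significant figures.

ε_t ≈ 0.00335

a = A_s f_y/(0.85 f'_c b) = 176.73 mm.
β₁ = 0.85, so c = a/β₁ = 176.73/0.85 = 207.92 mm.
From the linear strain diagram with ε_cu = 0.003: ε_t = 0.003 (d − c)/c = 0.003 × (440 − 207.92)/207.92 = 0.00335.
ε_t < 0.004 — the section is over-reinforced for flexure under ACI limits.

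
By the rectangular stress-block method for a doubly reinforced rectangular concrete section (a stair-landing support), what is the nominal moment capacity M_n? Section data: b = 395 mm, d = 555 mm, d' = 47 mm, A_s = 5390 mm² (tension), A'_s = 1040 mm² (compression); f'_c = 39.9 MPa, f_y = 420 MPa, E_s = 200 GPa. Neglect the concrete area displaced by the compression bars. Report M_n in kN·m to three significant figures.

Assume both tension and compression steel yield.
Net tension couple steel: A_s − A'_s = 4350 mm².
a = (A_s − A'_s) f_y / (0.85 f'_c b) = 1827000/(0.85 × 39.9 × 395) = 136.38 mm.
c = a/β₁ = 136.38/0.765 = 178.27 mm; ε'_s = 0.003(c − d')/c = 0.0022 ≥ f_y/E_s = 0.0021, so compression steel does yield.
M_n = (A_s − A'_s) f_y (d − a/2) + A'_s f_y (d − d') = [1827000 × (555 − 68.19) + 436800 × (555 − 47)] × 10⁻⁶ = 889.40 + 221.89 = 1111.29 kN·m.

M_n ≈ 1110 kN·m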